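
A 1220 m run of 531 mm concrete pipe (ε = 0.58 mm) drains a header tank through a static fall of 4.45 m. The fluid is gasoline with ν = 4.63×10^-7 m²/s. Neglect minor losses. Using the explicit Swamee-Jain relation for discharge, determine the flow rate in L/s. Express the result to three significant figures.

Q ≈ 303 L/s

Swamee-Jain (Type II): Q = -0.965·√(gD⁵h_f/L)·ln[ε/(3.7D) + √(3.17ν²L/(gD³h_f))]
√(gD⁵h_f/L) = √(9.81·0.531⁵·4.45/1220) = 0.03887
ε/(3.7D) = 2.95×10^-4; √(3.17ν²L/(gD³h_f)) = 1.13×10^-5
Q = -0.965·0.03887·ln(3.065×10^-4) = 0.3034 m³/s
Check: V = 1.37 m/s, Re = 1.57×10^6, f = 0.02031, h_f = 4.47 m ≈ 4.45 m ✓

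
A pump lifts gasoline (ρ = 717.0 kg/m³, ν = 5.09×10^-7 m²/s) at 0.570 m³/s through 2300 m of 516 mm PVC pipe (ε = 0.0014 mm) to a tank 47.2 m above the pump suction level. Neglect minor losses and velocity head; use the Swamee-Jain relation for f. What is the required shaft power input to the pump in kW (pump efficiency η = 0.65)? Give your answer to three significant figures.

P_shaft ≈ 395 kW

V = 4Q/(πD²) = 2.726 m/s; Re = 2.76×10^6; ε/D = 2.71×10^-6; f = 0.009980
h_f = f(L/D)V²/2g = 16.85 m
Total head H = z + h_f = 47.2 + 16.85 = 64.05 m
P_hyd = ρgQH = 717.0·9.81·0.570·64.05 = 256.8 kW
P_shaft = P_hyd/η = 256.8/0.65 = 395.0 kW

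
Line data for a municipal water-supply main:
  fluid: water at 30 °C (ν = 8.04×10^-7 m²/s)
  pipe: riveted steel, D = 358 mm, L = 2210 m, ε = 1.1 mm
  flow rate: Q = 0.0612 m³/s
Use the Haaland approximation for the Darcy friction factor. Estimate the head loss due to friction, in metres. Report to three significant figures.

V = 4Q/(πD²) = 4·0.0612/(π·0.358²) = 0.6080 m/s
Re = VD/ν = 0.6080·0.358/8.04×10^-7 = 2.71×10^5 → turbulent
ε/D = 1.1/358 = 0.00307
Haaland: f = 0.02683
h_f = f(L/D)V²/(2g) = 0.02683·(2210/0.358)·0.6080²/(2·9.81) = 3.121 m

h_f ≈ 3.12 m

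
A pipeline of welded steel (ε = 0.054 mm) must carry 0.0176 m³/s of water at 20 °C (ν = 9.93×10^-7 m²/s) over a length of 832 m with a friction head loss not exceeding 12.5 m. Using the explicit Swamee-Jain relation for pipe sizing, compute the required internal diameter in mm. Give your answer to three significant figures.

D ≈ 128 mm

Swamee-Jain (Type III): D = 0.66·[ε^1.25·(LQ²/(gh_f))^4.75 + ν·Q^9.4·(L/(gh_f))^5.2]^0.04
LQ²/(gh_f) = 0.002102; L/(gh_f) = 6.785
Term 1 = ε^1.25·(…)^4.75 = 8.87×10^-19; Term 2 = ν·Q^9.4·(…)^5.2 = 6.74×10^-19
D = 0.66·(8.87×10^-19 + 6.74×10^-19)^0.04 = 0.1280 m = 128 mm
Check: V = 1.37 m/s, Re = 1.76×10^5, f = 0.01875, h_f = 11.6 m ≈ 12.5 m ✓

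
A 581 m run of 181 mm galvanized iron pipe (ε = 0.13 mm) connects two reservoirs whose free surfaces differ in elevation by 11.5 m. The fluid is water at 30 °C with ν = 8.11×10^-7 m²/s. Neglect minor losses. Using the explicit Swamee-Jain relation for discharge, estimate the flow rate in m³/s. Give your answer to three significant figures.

Swamee-Jain (Type II): Q = -0.965·√(gD⁵h_f/L)·ln[ε/(3.7D) + √(3.17ν²L/(gD³h_f))]
√(gD⁵h_f/L) = √(9.81·0.181⁵·11.5/581) = 0.006142
ε/(3.7D) = 1.94×10^-4; √(3.17ν²L/(gD³h_f)) = 4.26×10^-5
Q = -0.965·0.006142·ln(2.367×10^-4) = 0.04948 m³/s
Check: V = 1.92 m/s, Re = 4.29×10^5, f = 0.01914, h_f = 11.6 m ≈ 11.5 m ✓

Q ≈ 0.0495 m³/s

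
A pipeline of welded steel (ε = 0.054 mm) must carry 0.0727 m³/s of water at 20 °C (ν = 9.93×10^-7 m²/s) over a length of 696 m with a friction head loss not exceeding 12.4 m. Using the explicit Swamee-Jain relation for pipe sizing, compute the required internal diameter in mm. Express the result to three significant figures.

Swamee-Jain (Type III): D = 0.66·[ε^1.25·(LQ²/(gh_f))^4.75 + ν·Q^9.4·(L/(gh_f))^5.2]^0.04
LQ²/(gh_f) = 0.03024; L/(gh_f) = 5.722
Term 1 = ε^1.25·(…)^4.75 = 2.81×10^-13; Term 2 = ν·Q^9.4·(…)^5.2 = 1.72×10^-13
D = 0.66·(2.81×10^-13 + 1.72×10^-13)^0.04 = 0.2117 m = 212 mm
Check: V = 2.07 m/s, Re = 4.40×10^5, f = 0.01616, h_f = 11.5 m ≈ 12.4 m ✓

D ≈ 212 mm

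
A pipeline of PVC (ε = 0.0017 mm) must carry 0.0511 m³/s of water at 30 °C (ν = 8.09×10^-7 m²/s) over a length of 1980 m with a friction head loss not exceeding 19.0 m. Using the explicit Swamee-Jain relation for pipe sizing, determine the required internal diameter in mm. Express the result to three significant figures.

D ≈ 201 mm

Swamee-Jain (Type III): D = 0.66·[ε^1.25·(LQ²/(gh_f))^4.75 + ν·Q^9.4·(L/(gh_f))^5.2]^0.04
LQ²/(gh_f) = 0.02774; L/(gh_f) = 10.62
Term 1 = ε^1.25·(…)^4.75 = 2.47×10^-15; Term 2 = ν·Q^9.4·(…)^5.2 = 1.27×10^-13
D = 0.66·(2.47×10^-15 + 1.27×10^-13)^0.04 = 0.2014 m = 201 mm
Check: V = 1.60 m/s, Re = 3.99×10^5, f = 0.01375, h_f = 17.7 m ≈ 19.0 m ✓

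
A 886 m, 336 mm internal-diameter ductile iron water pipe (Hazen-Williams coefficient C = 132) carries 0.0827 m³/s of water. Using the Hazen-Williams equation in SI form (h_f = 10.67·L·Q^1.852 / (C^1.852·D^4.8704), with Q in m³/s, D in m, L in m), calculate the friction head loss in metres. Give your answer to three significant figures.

h_f = 10.67·886·0.0827^1.852 / (132^1.852·0.336^4.8704) = 2.241 m

h_f ≈ 2.24 m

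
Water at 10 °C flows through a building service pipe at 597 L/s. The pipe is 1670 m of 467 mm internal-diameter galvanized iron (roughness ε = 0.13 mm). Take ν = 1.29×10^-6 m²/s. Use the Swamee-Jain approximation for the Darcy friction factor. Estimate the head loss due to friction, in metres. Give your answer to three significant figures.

V = 4Q/(πD²) = 4·0.597/(π·0.467²) = 3.485 m/s
Re = VD/ν = 3.485·0.467/1.29×10^-6 = 1.26×10^6 → turbulent
ε/D = 0.13/467 = 2.78×10^-4
Swamee-Jain: f = 0.01541
h_f = f(L/D)V²/(2g) = 0.01541·(1670/0.467)·3.485²/(2·9.81) = 34.12 m

h_f ≈ 34.1 m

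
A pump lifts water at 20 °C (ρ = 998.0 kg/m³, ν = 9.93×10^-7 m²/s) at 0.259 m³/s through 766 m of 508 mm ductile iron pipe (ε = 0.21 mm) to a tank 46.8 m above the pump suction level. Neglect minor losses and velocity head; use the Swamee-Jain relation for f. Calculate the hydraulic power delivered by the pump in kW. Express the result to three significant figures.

P_hyd ≈ 124 kW

V = 4Q/(πD²) = 1.278 m/s; Re = 6.54×10^5; ε/D = 4.13×10^-4; f = 0.01697
h_f = f(L/D)V²/2g = 2.130 m
Total head H = z + h_f = 46.8 + 2.130 = 48.93 m
P_hyd = ρgQH = 998.0·9.81·0.259·48.93 = 124.1 kW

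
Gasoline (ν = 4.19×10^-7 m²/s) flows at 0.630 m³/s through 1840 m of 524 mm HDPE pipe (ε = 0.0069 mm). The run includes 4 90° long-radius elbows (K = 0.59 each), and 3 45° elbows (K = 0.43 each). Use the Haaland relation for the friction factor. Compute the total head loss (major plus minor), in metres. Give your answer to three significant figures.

H_L ≈ 16.9 m

V = 4Q/(πD²) = 2.921 m/s; V²/2g = 0.4350 m
Re = 3.65×10^6, ε/D = 1.32×10^-5 → f = 0.01000 (Haaland)
Major: h_f = f(L/D)·V²/2g = 0.01000·3511·0.4350 = 15.28 m
Minor: ΣK = 3.65; h_m = ΣK·V²/2g = 1.588 m
Total H_L = 15.28 + 1.588 = 16.86 m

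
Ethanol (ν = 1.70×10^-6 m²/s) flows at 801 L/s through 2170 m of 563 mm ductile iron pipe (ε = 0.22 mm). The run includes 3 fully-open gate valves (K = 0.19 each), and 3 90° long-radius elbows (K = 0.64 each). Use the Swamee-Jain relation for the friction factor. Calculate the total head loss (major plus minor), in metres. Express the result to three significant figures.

V = 4Q/(πD²) = 3.218 m/s; V²/2g = 0.5277 m
Re = 1.07×10^6, ε/D = 3.91×10^-4 → f = 0.01647 (Swamee-Jain)
Major: h_f = f(L/D)·V²/2g = 0.01647·3854·0.5277 = 33.51 m
Minor: ΣK = 2.49; h_m = ΣK·V²/2g = 1.314 m
Total H_L = 33.51 + 1.314 = 34.82 m

H_L ≈ 34.8 m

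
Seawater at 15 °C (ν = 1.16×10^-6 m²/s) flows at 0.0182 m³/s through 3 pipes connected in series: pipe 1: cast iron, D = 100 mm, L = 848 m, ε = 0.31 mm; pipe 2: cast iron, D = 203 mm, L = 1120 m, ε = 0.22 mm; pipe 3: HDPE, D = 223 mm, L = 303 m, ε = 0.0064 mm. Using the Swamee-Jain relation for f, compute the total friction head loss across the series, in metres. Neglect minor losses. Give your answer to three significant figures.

H ≈ 65.5 m

Pipe 1: V = 2.317 m/s, Re = 2.00×10^5, ε/D = 0.00310, f = 0.02725, h_1 = f(L/D)V²/2g = 63.24 m
Pipe 2: V = 0.5623 m/s, Re = 9.84×10^4, ε/D = 0.00108, f = 0.02266, h_2 = f(L/D)V²/2g = 2.015 m
Pipe 3: V = 0.4660 m/s, Re = 8.96×10^4, ε/D = 2.87×10^-5, f = 0.01844, h_3 = f(L/D)V²/2g = 0.2774 m
Series → Q common, losses add: H = Σh = 65.53 m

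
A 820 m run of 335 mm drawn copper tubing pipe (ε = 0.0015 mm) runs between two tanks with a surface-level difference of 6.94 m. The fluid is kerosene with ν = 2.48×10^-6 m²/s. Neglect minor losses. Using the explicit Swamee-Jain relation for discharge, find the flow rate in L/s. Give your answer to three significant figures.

Q ≈ 170 L/s

Swamee-Jain (Type II): Q = -0.965·√(gD⁵h_f/L)·ln[ε/(3.7D) + √(3.17ν²L/(gD³h_f))]
√(gD⁵h_f/L) = √(9.81·0.335⁵·6.94/820) = 0.01872
ε/(3.7D) = 1.21×10^-6; √(3.17ν²L/(gD³h_f)) = 7.90×10^-5
Q = -0.965·0.01872·ln(8.024×10^-5) = 0.1703 m³/s
Check: V = 1.93 m/s, Re = 2.61×10^5, f = 0.01480, h_f = 6.90 m ≈ 6.94 m ✓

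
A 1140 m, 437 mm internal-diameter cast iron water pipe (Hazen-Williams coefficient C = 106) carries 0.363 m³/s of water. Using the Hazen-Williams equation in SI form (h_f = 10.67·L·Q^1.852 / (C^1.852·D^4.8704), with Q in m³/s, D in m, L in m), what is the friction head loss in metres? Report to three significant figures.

h_f ≈ 18.6 m

h_f = 10.67·1140·0.363^1.852 / (106^1.852·0.437^4.8704) = 18.63 m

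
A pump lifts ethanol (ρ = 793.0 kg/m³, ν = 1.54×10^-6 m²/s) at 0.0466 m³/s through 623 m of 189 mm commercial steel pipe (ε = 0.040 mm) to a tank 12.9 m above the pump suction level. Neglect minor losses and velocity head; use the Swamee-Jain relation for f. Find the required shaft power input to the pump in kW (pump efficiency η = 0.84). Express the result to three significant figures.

V = 4Q/(πD²) = 1.661 m/s; Re = 2.04×10^5; ε/D = 2.12×10^-4; f = 0.01717
h_f = f(L/D)V²/2g = 7.959 m
Total head H = z + h_f = 12.9 + 7.959 = 20.86 m
P_hyd = ρgQH = 793.0·9.81·0.0466·20.86 = 7.562 kW
P_shaft = P_hyd/η = 7.562/0.84 = 9.002 kW

P_shaft ≈ 9.00 kW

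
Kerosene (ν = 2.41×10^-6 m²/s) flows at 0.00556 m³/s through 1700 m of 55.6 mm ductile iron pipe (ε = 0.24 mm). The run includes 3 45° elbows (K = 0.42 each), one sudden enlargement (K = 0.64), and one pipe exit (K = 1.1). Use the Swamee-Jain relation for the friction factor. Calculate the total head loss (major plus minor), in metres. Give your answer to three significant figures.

H_L ≈ 256 m

V = 4Q/(πD²) = 2.290 m/s; V²/2g = 0.2673 m
Re = 5.28×10^4, ε/D = 0.00432 → f = 0.03128 (Swamee-Jain)
Major: h_f = f(L/D)·V²/2g = 0.03128·30576·0.2673 = 255.6 m
Minor: ΣK = 3.00; h_m = ΣK·V²/2g = 0.8018 m
Total H_L = 255.6 + 0.8018 = 256.4 m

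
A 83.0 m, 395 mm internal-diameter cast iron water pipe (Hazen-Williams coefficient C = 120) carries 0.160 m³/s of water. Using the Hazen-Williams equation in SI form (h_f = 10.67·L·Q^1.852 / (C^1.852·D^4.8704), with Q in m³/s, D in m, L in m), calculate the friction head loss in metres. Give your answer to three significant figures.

h_f ≈ 0.387 m

h_f = 10.67·83.0·0.160^1.852 / (120^1.852·0.395^4.8704) = 0.3867 m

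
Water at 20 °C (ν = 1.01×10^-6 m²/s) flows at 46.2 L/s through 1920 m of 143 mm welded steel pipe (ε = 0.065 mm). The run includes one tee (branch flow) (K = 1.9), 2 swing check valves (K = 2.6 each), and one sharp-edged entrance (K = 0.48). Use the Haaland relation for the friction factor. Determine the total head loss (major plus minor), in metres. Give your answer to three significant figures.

H_L ≈ 102 m

V = 4Q/(πD²) = 2.877 m/s; V²/2g = 0.4218 m
Re = 4.07×10^5, ε/D = 4.55×10^-4 → f = 0.01747 (Haaland)
Major: h_f = f(L/D)·V²/2g = 0.01747·13427·0.4218 = 98.91 m
Minor: ΣK = 7.58; h_m = ΣK·V²/2g = 3.197 m
Total H_L = 98.91 + 3.197 = 102.1 m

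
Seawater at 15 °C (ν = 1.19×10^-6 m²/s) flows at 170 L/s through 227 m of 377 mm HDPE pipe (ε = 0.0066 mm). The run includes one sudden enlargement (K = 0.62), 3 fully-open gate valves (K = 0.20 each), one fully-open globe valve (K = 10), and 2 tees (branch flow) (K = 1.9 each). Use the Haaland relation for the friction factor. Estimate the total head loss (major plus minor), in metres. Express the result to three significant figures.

V = 4Q/(πD²) = 1.523 m/s; V²/2g = 0.1182 m
Re = 4.82×10^5, ε/D = 1.75×10^-5 → f = 0.01335 (Haaland)
Major: h_f = f(L/D)·V²/2g = 0.01335·602.1·0.1182 = 0.9500 m
Minor: ΣK = 15.0; h_m = ΣK·V²/2g = 1.776 m
Total H_L = 0.9500 + 1.776 = 2.725 m

H_L ≈ 2.73 m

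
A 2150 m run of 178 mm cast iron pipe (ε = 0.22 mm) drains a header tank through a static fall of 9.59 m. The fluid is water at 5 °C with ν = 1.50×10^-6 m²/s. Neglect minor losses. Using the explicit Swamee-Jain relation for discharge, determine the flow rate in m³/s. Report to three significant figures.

Q ≈ 0.0205 m³/s

Swamee-Jain (Type II): Q = -0.965·√(gD⁵h_f/L)·ln[ε/(3.7D) + √(3.17ν²L/(gD³h_f))]
√(gD⁵h_f/L) = √(9.81·0.178⁵·9.59/2150) = 0.002796
ε/(3.7D) = 3.34×10^-4; √(3.17ν²L/(gD³h_f)) = 1.70×10^-4
Q = -0.965·0.002796·ln(5.040×10^-4) = 0.02049 m³/s
Check: V = 0.823 m/s, Re = 9.77×10^4, f = 0.02317, h_f = 9.67 m ≈ 9.59 m ✓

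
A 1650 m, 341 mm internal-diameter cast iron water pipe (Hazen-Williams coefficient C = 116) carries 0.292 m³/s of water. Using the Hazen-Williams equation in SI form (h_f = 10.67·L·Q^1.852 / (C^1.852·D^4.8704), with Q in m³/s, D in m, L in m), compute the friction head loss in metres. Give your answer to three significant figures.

h_f ≈ 51.0 m

h_f = 10.67·1650·0.292^1.852 / (116^1.852·0.341^4.8704) = 51.03 m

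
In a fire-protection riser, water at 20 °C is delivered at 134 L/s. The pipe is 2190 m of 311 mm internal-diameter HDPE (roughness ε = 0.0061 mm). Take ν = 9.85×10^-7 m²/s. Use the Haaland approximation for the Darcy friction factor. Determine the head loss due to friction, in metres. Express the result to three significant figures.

h_f ≈ 14.6 m

V = 4Q/(πD²) = 4·0.134/(π·0.311²) = 1.764 m/s
Re = VD/ν = 1.764·0.311/9.85×10^-7 = 5.57×10^5 → turbulent
ε/D = 0.0061/311 = 1.96×10^-5
Haaland: f = 0.01306
h_f = f(L/D)V²/(2g) = 0.01306·(2190/0.311)·1.764²/(2·9.81) = 14.59 m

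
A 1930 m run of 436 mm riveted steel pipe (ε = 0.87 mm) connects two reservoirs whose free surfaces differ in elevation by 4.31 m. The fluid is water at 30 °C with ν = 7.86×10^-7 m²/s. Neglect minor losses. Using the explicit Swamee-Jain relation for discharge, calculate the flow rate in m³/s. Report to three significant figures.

Q ≈ 0.134 m³/s

Swamee-Jain (Type II): Q = -0.965·√(gD⁵h_f/L)·ln[ε/(3.7D) + √(3.17ν²L/(gD³h_f))]
√(gD⁵h_f/L) = √(9.81·0.436⁵·4.31/1930) = 0.01858
ε/(3.7D) = 5.39×10^-4; √(3.17ν²L/(gD³h_f)) = 3.28×10^-5
Q = -0.965·0.01858·ln(5.721×10^-4) = 0.1339 m³/s
Check: V = 0.897 m/s, Re = 4.97×10^5, f = 0.02389, h_f = 4.33 m ≈ 4.31 m ✓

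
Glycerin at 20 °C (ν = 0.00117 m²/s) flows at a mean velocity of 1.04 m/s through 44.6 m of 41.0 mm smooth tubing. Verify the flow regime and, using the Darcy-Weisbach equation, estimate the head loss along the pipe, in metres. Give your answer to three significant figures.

h_f ≈ 105 m

Re = VD/ν = 1.04·0.04100/0.00117 = 36.4 → laminar (Re < 2300)
f = 64/Re = 1.756
h_f = f(L/D)V²/(2g) = 1.756·(44.6/0.04100)·1.04²/(2·9.81) = 105.3 m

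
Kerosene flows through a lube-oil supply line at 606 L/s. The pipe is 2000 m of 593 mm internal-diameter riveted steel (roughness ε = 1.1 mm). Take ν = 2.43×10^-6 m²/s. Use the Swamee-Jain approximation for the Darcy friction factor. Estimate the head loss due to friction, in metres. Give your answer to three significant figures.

V = 4Q/(πD²) = 4·0.606/(π·0.593²) = 2.194 m/s
Re = VD/ν = 2.194·0.593/2.43×10^-6 = 5.35×10^5 → turbulent
ε/D = 1.1/593 = 0.00185
Swamee-Jain: f = 0.02343
h_f = f(L/D)V²/(2g) = 0.02343·(2000/0.593)·2.194²/(2·9.81) = 19.39 m

h_f ≈ 19.4 m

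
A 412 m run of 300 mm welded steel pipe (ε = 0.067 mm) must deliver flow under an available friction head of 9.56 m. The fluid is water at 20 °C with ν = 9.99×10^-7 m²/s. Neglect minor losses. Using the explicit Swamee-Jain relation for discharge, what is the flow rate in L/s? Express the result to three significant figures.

Swamee-Jain (Type II): Q = -0.965·√(gD⁵h_f/L)·ln[ε/(3.7D) + √(3.17ν²L/(gD³h_f))]
√(gD⁵h_f/L) = √(9.81·0.300⁵·9.56/412) = 0.02352
ε/(3.7D) = 6.04×10^-5; √(3.17ν²L/(gD³h_f)) = 2.27×10^-5
Q = -0.965·0.02352·ln(8.305×10^-5) = 0.2133 m³/s
Check: V = 3.02 m/s, Re = 9.06×10^5, f = 0.01510, h_f = 9.62 m ≈ 9.56 m ✓

Q ≈ 213 L/s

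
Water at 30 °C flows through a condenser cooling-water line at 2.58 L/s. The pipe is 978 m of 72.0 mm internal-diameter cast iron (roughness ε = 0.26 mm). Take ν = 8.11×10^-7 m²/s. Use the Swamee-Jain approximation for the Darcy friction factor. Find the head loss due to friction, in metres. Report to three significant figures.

h_f ≈ 8.31 m

V = 4Q/(πD²) = 4·0.00258/(π·0.0720²) = 0.6337 m/s
Re = VD/ν = 0.6337·0.0720/8.11×10^-7 = 5.63×10^4 → turbulent
ε/D = 0.26/72.0 = 0.00361
Swamee-Jain: f = 0.02988
h_f = f(L/D)V²/(2g) = 0.02988·(978/0.0720)·0.6337²/(2·9.81) = 8.306 m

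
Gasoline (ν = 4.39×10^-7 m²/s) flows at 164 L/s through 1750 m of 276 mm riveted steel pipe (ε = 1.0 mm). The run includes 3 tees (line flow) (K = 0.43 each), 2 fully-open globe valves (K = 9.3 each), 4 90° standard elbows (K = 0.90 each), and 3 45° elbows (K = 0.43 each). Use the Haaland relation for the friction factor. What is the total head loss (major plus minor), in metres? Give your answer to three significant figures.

V = 4Q/(πD²) = 2.741 m/s; V²/2g = 0.3830 m
Re = 1.72×10^6, ε/D = 0.00362 → f = 0.02773 (Haaland)
Major: h_f = f(L/D)·V²/2g = 0.02773·6341·0.3830 = 67.33 m
Minor: ΣK = 24.8; h_m = ΣK·V²/2g = 9.490 m
Total H_L = 67.33 + 9.490 = 76.82 m

H_L ≈ 76.8 m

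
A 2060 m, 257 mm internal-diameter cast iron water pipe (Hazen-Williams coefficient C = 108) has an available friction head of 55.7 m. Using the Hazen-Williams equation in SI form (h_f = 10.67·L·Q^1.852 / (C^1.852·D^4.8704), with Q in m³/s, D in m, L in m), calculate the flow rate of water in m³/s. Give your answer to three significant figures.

Rearranging: Q = [h_f·C^1.852·D^4.8704 / (10.67·L)]^(1/1.852)
Q = [55.7·108^1.852·0.257^4.8704 / (10.67·2060)]^0.540 = 0.1202 m³/s

Q ≈ 0.120 m³/s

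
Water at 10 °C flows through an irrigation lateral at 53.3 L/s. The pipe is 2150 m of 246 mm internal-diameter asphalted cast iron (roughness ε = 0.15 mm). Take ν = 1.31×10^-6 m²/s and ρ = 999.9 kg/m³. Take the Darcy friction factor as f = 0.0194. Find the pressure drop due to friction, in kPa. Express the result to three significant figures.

V = 4Q/(πD²) = 4·0.0533/(π·0.246²) = 1.121 m/s
h_f = f(L/D)V²/(2g) = 0.01940·(2150/0.246)·1.121²/(2·9.81) = 10.87 m
Δp = ρg·h_f = 999.9·9.81·10.87 = 106.6 kPa

Δp ≈ 107 kPa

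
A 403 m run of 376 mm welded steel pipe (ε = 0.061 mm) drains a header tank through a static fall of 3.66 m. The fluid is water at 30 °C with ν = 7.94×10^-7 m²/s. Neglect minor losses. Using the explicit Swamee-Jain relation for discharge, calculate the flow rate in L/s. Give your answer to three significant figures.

Swamee-Jain (Type II): Q = -0.965·√(gD⁵h_f/L)·ln[ε/(3.7D) + √(3.17ν²L/(gD³h_f))]
√(gD⁵h_f/L) = √(9.81·0.376⁵·3.66/403) = 0.02588
ε/(3.7D) = 4.38×10^-5; √(3.17ν²L/(gD³h_f)) = 2.05×10^-5
Q = -0.965·0.02588·ln(6.439×10^-5) = 0.2410 m³/s
Check: V = 2.17 m/s, Re = 1.03×10^6, f = 0.01431, h_f = 3.68 m ≈ 3.66 m ✓

Q ≈ 241 L/s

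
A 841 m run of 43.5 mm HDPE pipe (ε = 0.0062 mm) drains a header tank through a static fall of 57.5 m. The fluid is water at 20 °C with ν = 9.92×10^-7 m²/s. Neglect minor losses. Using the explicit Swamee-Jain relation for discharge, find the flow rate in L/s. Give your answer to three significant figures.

Q ≈ 2.56 L/s

Swamee-Jain (Type II): Q = -0.965·√(gD⁵h_f/L)·ln[ε/(3.7D) + √(3.17ν²L/(gD³h_f))]
√(gD⁵h_f/L) = √(9.81·0.0435⁵·57.5/841) = 3.232×10^-4
ε/(3.7D) = 3.85×10^-5; √(3.17ν²L/(gD³h_f)) = 2.38×10^-4
Q = -0.965·3.232×10^-4·ln(2.762×10^-4) = 0.002556 m³/s
Check: V = 1.72 m/s, Re = 7.54×10^4, f = 0.01968, h_f = 57.3 m ≈ 57.5 m ✓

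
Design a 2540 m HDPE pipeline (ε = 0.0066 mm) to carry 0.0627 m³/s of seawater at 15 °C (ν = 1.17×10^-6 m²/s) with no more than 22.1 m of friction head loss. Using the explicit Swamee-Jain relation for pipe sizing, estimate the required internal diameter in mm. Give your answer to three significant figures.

Swamee-Jain (Type III): D = 0.66·[ε^1.25·(LQ²/(gh_f))^4.75 + ν·Q^9.4·(L/(gh_f))^5.2]^0.04
LQ²/(gh_f) = 0.04606; L/(gh_f) = 11.72
Term 1 = ε^1.25·(…)^4.75 = 1.50×10^-13; Term 2 = ν·Q^9.4·(…)^5.2 = 2.09×10^-12
D = 0.66·(1.50×10^-13 + 2.09×10^-12)^0.04 = 0.2257 m = 226 mm
Check: V = 1.57 m/s, Re = 3.02×10^5, f = 0.01469, h_f = 20.7 m ≈ 22.1 m ✓

D ≈ 226 mm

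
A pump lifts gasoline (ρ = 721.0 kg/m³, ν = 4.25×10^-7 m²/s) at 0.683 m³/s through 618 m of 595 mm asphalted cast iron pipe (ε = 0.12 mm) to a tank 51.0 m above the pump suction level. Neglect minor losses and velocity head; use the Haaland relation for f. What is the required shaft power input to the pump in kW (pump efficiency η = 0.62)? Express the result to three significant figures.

V = 4Q/(πD²) = 2.456 m/s; Re = 3.44×10^6; ε/D = 2.02×10^-4; f = 0.01404
h_f = f(L/D)V²/2g = 4.486 m
Total head H = z + h_f = 51.0 + 4.486 = 55.49 m
P_hyd = ρgQH = 721.0·9.81·0.683·55.49 = 268.0 kW
P_shaft = P_hyd/η = 268.0/0.62 = 432.3 kW

P_shaft ≈ 432 kW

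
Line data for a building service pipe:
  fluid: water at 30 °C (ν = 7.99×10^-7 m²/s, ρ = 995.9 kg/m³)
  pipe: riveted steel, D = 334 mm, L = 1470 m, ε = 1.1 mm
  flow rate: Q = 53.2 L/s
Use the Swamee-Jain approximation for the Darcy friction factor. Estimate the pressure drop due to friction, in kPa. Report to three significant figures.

Δp ≈ 22.2 kPa

V = 4Q/(πD²) = 4·0.0532/(π·0.334²) = 0.6072 m/s
Re = VD/ν = 0.6072·0.334/7.99×10^-7 = 2.54×10^5 → turbulent
ε/D = 1.1/334 = 0.00329
Swamee-Jain: f = 0.02752
h_f = f(L/D)V²/(2g) = 0.02752·(1470/0.334)·0.6072²/(2·9.81) = 2.276 m
Δp = ρg·h_f = 995.9·9.81·2.276 = 22.24 kPa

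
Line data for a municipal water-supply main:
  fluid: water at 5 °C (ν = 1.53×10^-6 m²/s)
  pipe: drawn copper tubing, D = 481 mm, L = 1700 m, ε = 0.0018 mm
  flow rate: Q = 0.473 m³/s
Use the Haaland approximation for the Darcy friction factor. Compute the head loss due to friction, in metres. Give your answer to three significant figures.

h_f ≈ 14.7 m

V = 4Q/(πD²) = 4·0.473/(π·0.481²) = 2.603 m/s
Re = VD/ν = 2.603·0.481/1.53×10^-6 = 8.18×10^5 → turbulent
ε/D = 0.0018/481 = 3.74×10^-6
Haaland: f = 0.01204
h_f = f(L/D)V²/(2g) = 0.01204·(1700/0.481)·2.603²/(2·9.81) = 14.70 m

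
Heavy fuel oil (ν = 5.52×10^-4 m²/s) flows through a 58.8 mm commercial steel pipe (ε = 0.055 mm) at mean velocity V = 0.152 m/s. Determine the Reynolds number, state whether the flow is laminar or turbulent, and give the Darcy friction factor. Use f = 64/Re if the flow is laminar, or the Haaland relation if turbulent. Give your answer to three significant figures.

Re ≈ 16.2; laminar; f = 64/Re ≈ 3.95

Re = VD/ν = 0.1520·0.0588/5.52×10^-4 = 16.2
Re < 2300 → laminar → f = 64/Re = 3.953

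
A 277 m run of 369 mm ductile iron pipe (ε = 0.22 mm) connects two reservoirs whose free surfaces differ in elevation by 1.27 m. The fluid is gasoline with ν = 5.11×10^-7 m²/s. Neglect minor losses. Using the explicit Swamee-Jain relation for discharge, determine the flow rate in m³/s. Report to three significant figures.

Q ≈ 0.146 m³/s

Swamee-Jain (Type II): Q = -0.965·√(gD⁵h_f/L)·ln[ε/(3.7D) + √(3.17ν²L/(gD³h_f))]
√(gD⁵h_f/L) = √(9.81·0.369⁵·1.27/277) = 0.01754
ε/(3.7D) = 1.61×10^-4; √(3.17ν²L/(gD³h_f)) = 1.91×10^-5
Q = -0.965·0.01754·ln(1.803×10^-4) = 0.1459 m³/s
Check: V = 1.36 m/s, Re = 9.85×10^5, f = 0.01793, h_f = 1.28 m ≈ 1.27 m ✓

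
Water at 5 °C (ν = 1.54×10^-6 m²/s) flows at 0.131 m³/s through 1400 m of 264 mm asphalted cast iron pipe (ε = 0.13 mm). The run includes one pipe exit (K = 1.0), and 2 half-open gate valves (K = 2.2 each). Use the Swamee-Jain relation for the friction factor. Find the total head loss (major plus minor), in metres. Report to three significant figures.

H_L ≈ 29.3 m

V = 4Q/(πD²) = 2.393 m/s; V²/2g = 0.2919 m
Re = 4.10×10^5, ε/D = 4.92×10^-4 → f = 0.01792 (Swamee-Jain)
Major: h_f = f(L/D)·V²/2g = 0.01792·5303·0.2919 = 27.74 m
Minor: ΣK = 5.40; h_m = ΣK·V²/2g = 1.576 m
Total H_L = 27.74 + 1.576 = 29.32 m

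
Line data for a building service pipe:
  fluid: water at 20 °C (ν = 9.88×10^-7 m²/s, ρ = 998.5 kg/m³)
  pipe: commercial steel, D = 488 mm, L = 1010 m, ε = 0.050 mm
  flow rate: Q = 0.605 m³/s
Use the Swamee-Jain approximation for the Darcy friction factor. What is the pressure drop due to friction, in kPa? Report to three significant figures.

Δp ≈ 142 kPa

V = 4Q/(πD²) = 4·0.605/(π·0.488²) = 3.235 m/s
Re = VD/ν = 3.235·0.488/9.88×10^-7 = 1.60×10^6 → turbulent
ε/D = 0.050/488 = 1.02×10^-4
Swamee-Jain: f = 0.01309
h_f = f(L/D)V²/(2g) = 0.01309·(1010/0.488)·3.235²/(2·9.81) = 14.45 m
Δp = ρg·h_f = 998.5·9.81·14.45 = 141.5 kPa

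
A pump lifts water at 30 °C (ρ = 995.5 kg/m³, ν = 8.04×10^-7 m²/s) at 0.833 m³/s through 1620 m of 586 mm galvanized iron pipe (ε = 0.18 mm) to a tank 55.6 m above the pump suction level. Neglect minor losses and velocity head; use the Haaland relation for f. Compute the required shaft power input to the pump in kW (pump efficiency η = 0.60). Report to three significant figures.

V = 4Q/(πD²) = 3.089 m/s; Re = 2.25×10^6; ε/D = 3.07×10^-4; f = 0.01533
h_f = f(L/D)V²/2g = 20.61 m
Total head H = z + h_f = 55.6 + 20.61 = 76.21 m
P_hyd = ρgQH = 995.5·9.81·0.833·76.21 = 619.9 kW
P_shaft = P_hyd/η = 619.9/0.60 = 1033 kW

P_shaft ≈ 1030 kW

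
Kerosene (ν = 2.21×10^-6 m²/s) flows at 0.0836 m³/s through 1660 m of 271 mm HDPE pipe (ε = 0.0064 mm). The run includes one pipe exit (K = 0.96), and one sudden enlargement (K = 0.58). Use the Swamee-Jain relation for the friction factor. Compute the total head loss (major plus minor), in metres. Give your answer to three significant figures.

H_L ≈ 10.7 m

V = 4Q/(πD²) = 1.449 m/s; V²/2g = 0.1071 m
Re = 1.78×10^5, ε/D = 2.36×10^-5 → f = 0.01610 (Swamee-Jain)
Major: h_f = f(L/D)·V²/2g = 0.01610·6125·0.1071 = 10.56 m
Minor: ΣK = 1.54; h_m = ΣK·V²/2g = 0.1649 m
Total H_L = 10.56 + 0.1649 = 10.72 m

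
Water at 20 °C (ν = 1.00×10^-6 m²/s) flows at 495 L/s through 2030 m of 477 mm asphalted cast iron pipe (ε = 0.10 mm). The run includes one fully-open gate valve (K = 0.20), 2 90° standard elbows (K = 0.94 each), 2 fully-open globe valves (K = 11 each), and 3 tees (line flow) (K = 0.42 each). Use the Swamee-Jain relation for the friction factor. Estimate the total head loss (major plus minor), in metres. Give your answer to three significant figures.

V = 4Q/(πD²) = 2.770 m/s; V²/2g = 0.3911 m
Re = 1.32×10^6, ε/D = 2.10×10^-4 → f = 0.01467 (Swamee-Jain)
Major: h_f = f(L/D)·V²/2g = 0.01467·4256·0.3911 = 24.42 m
Minor: ΣK = 25.3; h_m = ΣK·V²/2g = 9.910 m
Total H_L = 24.42 + 9.910 = 34.33 m

H_L ≈ 34.3 m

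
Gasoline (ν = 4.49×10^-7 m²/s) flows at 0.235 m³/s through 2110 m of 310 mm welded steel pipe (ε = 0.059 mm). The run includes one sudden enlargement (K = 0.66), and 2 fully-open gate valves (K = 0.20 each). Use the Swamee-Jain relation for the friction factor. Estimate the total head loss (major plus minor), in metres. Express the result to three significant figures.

H_L ≈ 48.2 m

V = 4Q/(πD²) = 3.114 m/s; V²/2g = 0.4941 m
Re = 2.15×10^6, ε/D = 1.90×10^-4 → f = 0.01416 (Swamee-Jain)
Major: h_f = f(L/D)·V²/2g = 0.01416·6806·0.4941 = 47.63 m
Minor: ΣK = 1.06; h_m = ΣK·V²/2g = 0.5237 m
Total H_L = 47.63 + 0.5237 = 48.16 m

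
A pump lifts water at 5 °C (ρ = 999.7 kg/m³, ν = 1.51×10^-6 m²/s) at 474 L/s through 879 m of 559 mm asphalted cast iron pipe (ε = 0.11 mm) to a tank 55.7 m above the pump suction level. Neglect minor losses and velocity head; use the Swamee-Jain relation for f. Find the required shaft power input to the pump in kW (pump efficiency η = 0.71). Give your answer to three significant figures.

P_shaft ≈ 394 kW

V = 4Q/(πD²) = 1.931 m/s; Re = 7.15×10^5; ε/D = 1.97×10^-4; f = 0.01505
h_f = f(L/D)V²/2g = 4.500 m
Total head H = z + h_f = 55.7 + 4.500 = 60.20 m
P_hyd = ρgQH = 999.7·9.81·0.474·60.20 = 279.8 kW
P_shaft = P_hyd/η = 279.8/0.71 = 394.1 kW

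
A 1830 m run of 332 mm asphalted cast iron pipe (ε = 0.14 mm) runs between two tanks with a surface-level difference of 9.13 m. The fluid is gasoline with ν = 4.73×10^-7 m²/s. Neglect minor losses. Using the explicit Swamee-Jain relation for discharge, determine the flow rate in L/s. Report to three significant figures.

Q ≈ 121 L/s

Swamee-Jain (Type II): Q = -0.965·√(gD⁵h_f/L)·ln[ε/(3.7D) + √(3.17ν²L/(gD³h_f))]
√(gD⁵h_f/L) = √(9.81·0.332⁵·9.13/1830) = 0.01405
ε/(3.7D) = 1.14×10^-4; √(3.17ν²L/(gD³h_f)) = 1.99×10^-5
Q = -0.965·0.01405·ln(1.339×10^-4) = 0.1209 m³/s
Check: V = 1.40 m/s, Re = 9.80×10^5, f = 0.01676, h_f = 9.19 m ≈ 9.13 m ✓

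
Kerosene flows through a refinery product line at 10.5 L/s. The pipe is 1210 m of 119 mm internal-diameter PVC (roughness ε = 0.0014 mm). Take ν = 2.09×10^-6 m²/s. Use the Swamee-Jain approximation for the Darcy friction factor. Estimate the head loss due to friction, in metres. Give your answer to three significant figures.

h_f ≈ 9.46 m

V = 4Q/(πD²) = 4·0.0105/(π·0.119²) = 0.9441 m/s
Re = VD/ν = 0.9441·0.119/2.09×10^-6 = 5.38×10^4 → turbulent
ε/D = 0.0014/119 = 1.18×10^-5
Swamee-Jain: f = 0.02048
h_f = f(L/D)V²/(2g) = 0.02048·(1210/0.119)·0.9441²/(2·9.81) = 9.458 m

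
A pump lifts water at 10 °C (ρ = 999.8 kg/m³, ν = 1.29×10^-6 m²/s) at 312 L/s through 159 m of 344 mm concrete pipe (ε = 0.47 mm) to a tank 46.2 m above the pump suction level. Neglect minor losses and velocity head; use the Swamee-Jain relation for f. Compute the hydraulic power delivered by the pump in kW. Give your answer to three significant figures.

P_hyd ≈ 159 kW

V = 4Q/(πD²) = 3.357 m/s; Re = 8.95×10^5; ε/D = 0.00137; f = 0.02158
h_f = f(L/D)V²/2g = 5.728 m
Total head H = z + h_f = 46.2 + 5.728 = 51.93 m
P_hyd = ρgQH = 999.8·9.81·0.312·51.93 = 158.9 kW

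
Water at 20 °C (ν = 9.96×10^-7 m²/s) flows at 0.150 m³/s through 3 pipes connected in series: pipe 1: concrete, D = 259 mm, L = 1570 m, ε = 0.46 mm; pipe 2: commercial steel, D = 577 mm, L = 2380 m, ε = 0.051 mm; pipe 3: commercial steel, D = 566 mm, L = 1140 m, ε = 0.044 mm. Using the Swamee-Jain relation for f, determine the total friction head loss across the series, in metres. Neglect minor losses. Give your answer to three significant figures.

H ≈ 59.3 m

Pipe 1: V = 2.847 m/s, Re = 7.40×10^5, ε/D = 0.00178, f = 0.02306, h_1 = f(L/D)V²/2g = 57.76 m
Pipe 2: V = 0.5737 m/s, Re = 3.32×10^5, ε/D = 8.84×10^-5, f = 0.01511, h_2 = f(L/D)V²/2g = 1.045 m
Pipe 3: V = 0.5962 m/s, Re = 3.39×10^5, ε/D = 7.77×10^-5, f = 0.01495, h_3 = f(L/D)V²/2g = 0.5456 m
Series → Q common, losses add: H = Σh = 59.35 m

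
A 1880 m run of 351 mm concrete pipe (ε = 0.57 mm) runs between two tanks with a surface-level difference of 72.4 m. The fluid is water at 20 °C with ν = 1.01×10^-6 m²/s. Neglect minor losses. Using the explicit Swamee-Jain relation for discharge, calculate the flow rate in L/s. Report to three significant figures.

Swamee-Jain (Type II): Q = -0.965·√(gD⁵h_f/L)·ln[ε/(3.7D) + √(3.17ν²L/(gD³h_f))]
√(gD⁵h_f/L) = √(9.81·0.351⁵·72.4/1880) = 0.04486
ε/(3.7D) = 4.39×10^-4; √(3.17ν²L/(gD³h_f)) = 1.41×10^-5
Q = -0.965·0.04486·ln(4.530×10^-4) = 0.3333 m³/s
Check: V = 3.44 m/s, Re = 1.20×10^6, f = 0.02243, h_f = 72.7 m ≈ 72.4 m ✓

Q ≈ 333 L/s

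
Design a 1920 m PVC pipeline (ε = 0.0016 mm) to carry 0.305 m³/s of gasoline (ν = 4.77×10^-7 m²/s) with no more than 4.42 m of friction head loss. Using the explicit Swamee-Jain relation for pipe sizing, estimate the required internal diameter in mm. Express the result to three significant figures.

D ≈ 519 mm

Swamee-Jain (Type III): D = 0.66·[ε^1.25·(LQ²/(gh_f))^4.75 + ν·Q^9.4·(L/(gh_f))^5.2]^0.04
LQ²/(gh_f) = 4.119; L/(gh_f) = 44.28
Term 1 = ε^1.25·(…)^4.75 = 4.74×10^-5; Term 2 = ν·Q^9.4·(…)^5.2 = 0.00246
D = 0.66·(4.74×10^-5 + 0.00246)^0.04 = 0.5194 m = 519 mm
Check: V = 1.44 m/s, Re = 1.57×10^6, f = 0.01088, h_f = 4.25 m ≈ 4.42 m ✓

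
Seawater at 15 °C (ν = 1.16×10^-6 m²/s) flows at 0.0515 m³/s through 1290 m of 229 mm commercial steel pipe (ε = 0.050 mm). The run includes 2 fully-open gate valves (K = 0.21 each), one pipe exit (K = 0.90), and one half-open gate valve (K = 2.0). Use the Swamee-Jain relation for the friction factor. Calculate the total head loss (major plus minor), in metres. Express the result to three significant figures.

H_L ≈ 7.81 m

V = 4Q/(πD²) = 1.250 m/s; V²/2g = 0.07969 m
Re = 2.47×10^5, ε/D = 2.18×10^-4 → f = 0.01682 (Swamee-Jain)
Major: h_f = f(L/D)·V²/2g = 0.01682·5633·0.07969 = 7.550 m
Minor: ΣK = 3.32; h_m = ΣK·V²/2g = 0.2646 m
Total H_L = 7.550 + 0.2646 = 7.814 m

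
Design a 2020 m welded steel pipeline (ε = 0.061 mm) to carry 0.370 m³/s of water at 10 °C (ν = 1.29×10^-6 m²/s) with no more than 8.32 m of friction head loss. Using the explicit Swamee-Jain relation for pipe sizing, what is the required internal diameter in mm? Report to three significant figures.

Swamee-Jain (Type III): D = 0.66·[ε^1.25·(LQ²/(gh_f))^4.75 + ν·Q^9.4·(L/(gh_f))^5.2]^0.04
LQ²/(gh_f) = 3.388; L/(gh_f) = 24.75
Term 1 = ε^1.25·(…)^4.75 = 0.00177; Term 2 = ν·Q^9.4·(…)^5.2 = 0.00199
D = 0.66·(0.00177 + 0.00199)^0.04 = 0.5279 m = 528 mm
Check: V = 1.69 m/s, Re = 6.92×10^5, f = 0.01417, h_f = 7.90 m ≈ 8.32 m ✓

D ≈ 528 mm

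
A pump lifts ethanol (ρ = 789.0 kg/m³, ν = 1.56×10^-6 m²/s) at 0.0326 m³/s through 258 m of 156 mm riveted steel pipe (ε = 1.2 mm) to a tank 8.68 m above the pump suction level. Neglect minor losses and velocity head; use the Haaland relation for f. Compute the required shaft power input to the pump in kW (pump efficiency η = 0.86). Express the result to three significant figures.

V = 4Q/(πD²) = 1.706 m/s; Re = 1.71×10^5; ε/D = 0.00769; f = 0.03521
h_f = f(L/D)V²/2g = 8.633 m
Total head H = z + h_f = 8.68 + 8.633 = 17.31 m
P_hyd = ρgQH = 789.0·9.81·0.0326·17.31 = 4.369 kW
P_shaft = P_hyd/η = 4.369/0.86 = 5.080 kW

P_shaft ≈ 5.08 kW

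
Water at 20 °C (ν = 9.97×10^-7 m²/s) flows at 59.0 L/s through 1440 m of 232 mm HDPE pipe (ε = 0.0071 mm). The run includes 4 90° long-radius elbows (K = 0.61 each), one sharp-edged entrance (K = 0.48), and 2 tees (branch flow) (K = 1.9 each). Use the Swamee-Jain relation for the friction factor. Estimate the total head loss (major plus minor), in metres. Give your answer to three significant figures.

H_L ≈ 9.62 m

V = 4Q/(πD²) = 1.396 m/s; V²/2g = 0.09928 m
Re = 3.25×10^5, ε/D = 3.06×10^-5 → f = 0.01453 (Swamee-Jain)
Major: h_f = f(L/D)·V²/2g = 0.01453·6207·0.09928 = 8.955 m
Minor: ΣK = 6.72; h_m = ΣK·V²/2g = 0.6672 m
Total H_L = 8.955 + 0.6672 = 9.622 m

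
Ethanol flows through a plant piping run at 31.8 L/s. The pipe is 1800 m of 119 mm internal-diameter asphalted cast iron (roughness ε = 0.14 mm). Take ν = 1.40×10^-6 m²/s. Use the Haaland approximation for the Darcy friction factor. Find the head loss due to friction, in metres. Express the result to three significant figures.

V = 4Q/(πD²) = 4·0.0318/(π·0.119²) = 2.859 m/s
Re = VD/ν = 2.859·0.119/1.40×10^-6 = 2.43×10^5 → turbulent
ε/D = 0.14/119 = 0.00118
Haaland: f = 0.02141
h_f = f(L/D)V²/(2g) = 0.02141·(1800/0.119)·2.859²/(2·9.81) = 134.9 m

h_f ≈ 135 m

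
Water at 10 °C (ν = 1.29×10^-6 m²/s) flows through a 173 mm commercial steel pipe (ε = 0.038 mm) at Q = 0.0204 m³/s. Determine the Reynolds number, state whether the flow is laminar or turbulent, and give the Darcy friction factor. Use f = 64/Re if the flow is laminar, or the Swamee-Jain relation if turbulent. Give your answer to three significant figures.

Re ≈ 1.16×10^5; turbulent; f ≈ 0.0186

V = 4Q/(πD²) = 0.8679 m/s
Re = VD/ν = 0.8679·0.173/1.29×10^-6 = 1.16×10^5
Re > 4000 → turbulent; ε/D = 2.20×10^-4
Swamee-Jain: f = 0.01864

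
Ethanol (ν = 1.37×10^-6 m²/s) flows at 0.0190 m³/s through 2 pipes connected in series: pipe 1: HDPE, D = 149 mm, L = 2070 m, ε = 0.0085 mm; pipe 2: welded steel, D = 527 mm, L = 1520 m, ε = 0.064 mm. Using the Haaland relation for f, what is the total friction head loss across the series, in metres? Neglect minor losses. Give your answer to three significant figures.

H ≈ 14.7 m

Pipe 1: V = 1.090 m/s, Re = 1.19×10^5, ε/D = 5.70×10^-5, f = 0.01748, h_1 = f(L/D)V²/2g = 14.70 m
Pipe 2: V = 0.08710 m/s, Re = 3.35×10^4, ε/D = 1.21×10^-4, f = 0.02298, h_2 = f(L/D)V²/2g = 0.02563 m
Series → Q common, losses add: H = Σh = 14.72 m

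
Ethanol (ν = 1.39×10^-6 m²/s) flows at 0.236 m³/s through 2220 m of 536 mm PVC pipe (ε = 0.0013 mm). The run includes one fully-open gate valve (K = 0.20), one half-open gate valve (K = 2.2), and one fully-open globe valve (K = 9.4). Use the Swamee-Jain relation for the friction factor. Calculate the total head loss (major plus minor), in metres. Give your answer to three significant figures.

V = 4Q/(πD²) = 1.046 m/s; V²/2g = 0.05576 m
Re = 4.03×10^5, ε/D = 2.43×10^-6 → f = 0.01364 (Swamee-Jain)
Major: h_f = f(L/D)·V²/2g = 0.01364·4142·0.05576 = 3.151 m
Minor: ΣK = 11.8; h_m = ΣK·V²/2g = 0.6579 m
Total H_L = 3.151 + 0.6579 = 3.808 m

H_L ≈ 3.81 m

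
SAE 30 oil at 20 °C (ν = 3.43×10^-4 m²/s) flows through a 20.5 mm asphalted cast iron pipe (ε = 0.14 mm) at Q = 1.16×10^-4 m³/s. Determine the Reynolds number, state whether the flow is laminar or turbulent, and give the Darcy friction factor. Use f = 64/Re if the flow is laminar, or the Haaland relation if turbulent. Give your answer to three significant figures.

Re ≈ 21.0; laminar; f = 64/Re ≈ 3.05

V = 4Q/(πD²) = 0.3514 m/s
Re = VD/ν = 0.3514·0.0205/3.43×10^-4 = 21.0
Re < 2300 → laminar → f = 64/Re = 3.047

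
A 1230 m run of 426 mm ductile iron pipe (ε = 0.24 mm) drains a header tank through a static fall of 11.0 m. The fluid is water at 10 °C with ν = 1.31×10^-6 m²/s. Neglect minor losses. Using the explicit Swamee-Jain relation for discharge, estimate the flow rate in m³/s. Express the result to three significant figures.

Swamee-Jain (Type II): Q = -0.965·√(gD⁵h_f/L)·ln[ε/(3.7D) + √(3.17ν²L/(gD³h_f))]
√(gD⁵h_f/L) = √(9.81·0.426⁵·11.0/1230) = 0.03508
ε/(3.7D) = 1.52×10^-4; √(3.17ν²L/(gD³h_f)) = 2.83×10^-5
Q = -0.965·0.03508·ln(1.806×10^-4) = 0.2918 m³/s
Check: V = 2.05 m/s, Re = 6.66×10^5, f = 0.01795, h_f = 11.1 m ≈ 11.0 m ✓

Q ≈ 0.292 m³/s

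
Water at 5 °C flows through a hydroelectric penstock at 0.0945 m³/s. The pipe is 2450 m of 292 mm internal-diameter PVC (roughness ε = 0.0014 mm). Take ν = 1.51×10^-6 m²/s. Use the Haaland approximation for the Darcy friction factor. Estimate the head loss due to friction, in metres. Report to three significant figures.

V = 4Q/(πD²) = 4·0.0945/(π·0.292²) = 1.411 m/s
Re = VD/ν = 1.411·0.292/1.51×10^-6 = 2.73×10^5 → turbulent
ε/D = 0.0014/292 = 4.79×10^-6
Haaland: f = 0.01464
h_f = f(L/D)V²/(2g) = 0.01464·(2450/0.292)·1.411²/(2·9.81) = 12.46 m

h_f ≈ 12.5 m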